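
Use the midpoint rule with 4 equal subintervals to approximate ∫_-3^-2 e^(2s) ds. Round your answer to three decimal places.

0.008

Δs = (-2 − (-3))/4 = 0.25.
Midpoints: -2.875, -2.625, -2.375, -2.125.
f(-2.875) ≈ 0.003, f(-2.625) ≈ 0.005, f(-2.375) ≈ 0.009, f(-2.125) ≈ 0.014.
Sum = Δs · [f(-2.875) + f(-2.625) + f(-2.375) + f(-2.125)].
Sum ≈ 0.008.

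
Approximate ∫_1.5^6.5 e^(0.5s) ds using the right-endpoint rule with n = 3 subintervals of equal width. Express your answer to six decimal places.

69.783236

Δs = (6.5 − 1.5)/3 = 5/3.
Right endpoints: 19/6, 29/6, 6.5.
f(19/6) ≈ 4.871166, f(29/6) ≈ 11.208436, f(6.5) ≈ 25.790340.
Sum = Δs · [f(19/6) + f(29/6) + f(6.5)].
Sum ≈ 69.783236.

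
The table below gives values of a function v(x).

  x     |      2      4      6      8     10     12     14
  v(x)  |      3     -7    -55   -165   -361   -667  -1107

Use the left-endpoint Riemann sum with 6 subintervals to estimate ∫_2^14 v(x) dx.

-2504

Δx = 2.
Sum = 2·[3 + (-7) + (-55) + (-165) + (-361) + (-667)] = -2504.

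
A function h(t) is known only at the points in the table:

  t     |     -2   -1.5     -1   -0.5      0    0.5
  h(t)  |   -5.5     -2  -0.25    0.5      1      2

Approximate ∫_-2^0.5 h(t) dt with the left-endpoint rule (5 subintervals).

-3.125

Δt = 0.5.
Sum = 0.5·[(-5.5) + (-2) + (-0.25) + 0.5 + 1] = -3.125.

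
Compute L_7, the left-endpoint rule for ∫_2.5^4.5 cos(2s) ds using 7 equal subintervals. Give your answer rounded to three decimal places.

Δs = (4.5 − 2.5)/7 = 2/7.
Left endpoints: 2.5, 39/14, 43/14, 47/14, 51/14, 55/14, 59/14.
f(2.5) ≈ 0.284, f(39/14) ≈ 0.757, f(43/14) ≈ 0.990, f(47/14) ≈ 0.909, f(51/14) ≈ 0.538, f(55/14) ≈ -0.003, f(59/14) ≈ -0.543.
Sum = Δs · [f(2.5) + f(39/14) + f(43/14) + ...].
Sum ≈ 0.837.

0.837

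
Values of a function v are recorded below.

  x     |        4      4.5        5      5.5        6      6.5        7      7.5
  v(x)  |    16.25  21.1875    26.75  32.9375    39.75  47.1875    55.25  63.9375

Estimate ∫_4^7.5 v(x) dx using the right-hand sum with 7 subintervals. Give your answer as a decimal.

Δx = 0.5.
Sum = 0.5·[21.1875 + 26.75 + 32.9375 + 39.75 + 47.1875 + 55.25 + 63.9375] = 143.5.

143.5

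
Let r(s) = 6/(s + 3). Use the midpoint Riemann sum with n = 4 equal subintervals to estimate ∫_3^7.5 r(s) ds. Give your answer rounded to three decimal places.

Δs = (7.5 − 3)/4 = 1.125.
Midpoints: 3.5625, 4.6875, 5.8125, 6.9375.
r(3.5625) = 32/35, r(4.6875) = 32/41, r(5.8125) = 32/47, r(6.9375) = 32/53.
Sum = Δs · [r(3.5625) + r(4.6875) + r(5.8125) + r(6.9375)].
Sum ≈ 3.352.

3.352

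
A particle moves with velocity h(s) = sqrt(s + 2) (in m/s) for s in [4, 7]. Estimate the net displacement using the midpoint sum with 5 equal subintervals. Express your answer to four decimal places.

8.2026

Δs = (7 − 4)/5 = 0.6.
Midpoints: 4.3, 4.9, 5.5, 6.1, 6.7.
h(4.3) ≈ 2.5100, h(4.9) ≈ 2.6268, h(5.5) ≈ 2.7386, h(6.1) ≈ 2.8460, h(6.7) ≈ 2.9496.
Sum = Δs · [h(4.3) + h(4.9) + h(5.5) + h(6.1) + h(6.7)].
Sum ≈ 8.2026.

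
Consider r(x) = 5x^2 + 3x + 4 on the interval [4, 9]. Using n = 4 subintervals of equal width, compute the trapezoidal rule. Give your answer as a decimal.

Δx = (9 − 4)/4 = 1.25.
r(4) = 96, r(5.25) = 157.5625, r(6.5) = 234.75, r(7.75) = 327.5625, r(9) = 436.
T_4 = (Δx/2)·[r(x_0) + 2r(x_1) + 2r(x_2) + 2r(x_3) + r(x_4)].
Sum = 1232.34375.

1232.34375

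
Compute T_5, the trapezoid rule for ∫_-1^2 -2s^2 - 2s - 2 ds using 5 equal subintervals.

-15.36

Δs = (2 − (-1))/5 = 0.6.
f(-1) = -2, f(-0.4) = -1.52, f(0.2) = -2.48, f(0.8) = -4.88, f(1.4) = -8.72, f(2) = -14.
T_5 = (Δs/2)·[f(s_0) + 2f(s_1) + ... + 2f(s_{4}) + f(s_5)].
Sum = -15.36.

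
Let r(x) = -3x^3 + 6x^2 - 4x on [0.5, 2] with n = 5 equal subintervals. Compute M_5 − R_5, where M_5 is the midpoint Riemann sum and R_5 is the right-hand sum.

1.2459375

M_5 = -3.6440625.
R_5 = -4.89.
M_5 − R_5 = 1.2459375.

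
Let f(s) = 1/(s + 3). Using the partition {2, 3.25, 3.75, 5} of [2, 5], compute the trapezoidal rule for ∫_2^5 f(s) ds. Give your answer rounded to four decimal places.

0.4728

Subinterval widths: 1.25, 0.5, 1.25.
f(2) = 0.2, f(3.25) = 0.16, f(3.75) = 4/27, f(5) = 0.125.
On each subinterval the trapezoid contributes (Δs_i/2)·[f(s_{i-1}) + f(s_i)].
Sum ≈ 0.4728.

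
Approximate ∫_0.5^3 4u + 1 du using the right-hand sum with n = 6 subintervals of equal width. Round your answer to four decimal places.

22.0833

Δu = (3 − 0.5)/6 = 5/12.
Right endpoints: 11/12, 4/3, 1.75, 13/6, 31/12, 3.
f(11/12) = 14/3, f(4/3) = 19/3, f(1.75) = 8, f(13/6) = 29/3, f(31/12) = 34/3, f(3) = 13.
Sum = Δu · [f(11/12) + f(4/3) + f(1.75) + ...].
Sum ≈ 22.0833.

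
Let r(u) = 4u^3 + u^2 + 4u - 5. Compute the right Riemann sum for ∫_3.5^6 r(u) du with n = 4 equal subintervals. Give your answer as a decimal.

1475.0390625

Δu = (6 − 3.5)/4 = 0.625.
Right endpoints: 4.125, 4.75, 5.375, 6.
r(4.125) = 309.2734375, r(4.75) = 465.25, r(5.375) = 666.5390625, r(6) = 919.
Sum = Δu · [r(4.125) + r(4.75) + r(5.375) + r(6)].
Sum = 1475.0390625.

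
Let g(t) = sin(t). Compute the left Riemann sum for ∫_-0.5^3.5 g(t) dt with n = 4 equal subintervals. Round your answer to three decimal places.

1.596

Δt = (3.5 − (-0.5))/4 = 1.
Left endpoints: -0.5, 0.5, 1.5, 2.5.
g(-0.5) ≈ -0.479, g(0.5) ≈ 0.479, g(1.5) ≈ 0.997, g(2.5) ≈ 0.598.
Sum = Δt · [g(-0.5) + g(0.5) + g(1.5) + g(2.5)].
Sum ≈ 1.596.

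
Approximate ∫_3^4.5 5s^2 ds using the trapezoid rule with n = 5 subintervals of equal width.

Δs = (4.5 − 3)/5 = 0.3.
f(3) = 45, f(3.3) = 54.45, f(3.6) = 64.8, f(3.9) = 76.05, f(4.2) = 88.2, f(4.5) = 101.25.
T_5 = (Δs/2)·[f(s_0) + 2f(s_1) + ... + 2f(s_{4}) + f(s_5)].
Sum = 106.9875.

106.9875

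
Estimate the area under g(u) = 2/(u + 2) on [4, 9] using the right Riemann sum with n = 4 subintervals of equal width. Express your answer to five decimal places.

1.12263

Δu = (9 − 4)/4 = 1.25.
Right endpoints: 5.25, 6.5, 7.75, 9.
g(5.25) = 8/29, g(6.5) = 4/17, g(7.75) = 8/39, g(9) = 2/11.
Sum = Δu · [g(5.25) + g(6.5) + g(7.75) + g(9)].
Sum ≈ 1.12263.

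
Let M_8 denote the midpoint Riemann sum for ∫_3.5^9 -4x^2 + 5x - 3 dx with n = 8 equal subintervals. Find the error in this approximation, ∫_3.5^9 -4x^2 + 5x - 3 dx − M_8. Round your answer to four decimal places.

Exact integral: ∫_3.5^9 f(x) dx ≈ -759.458333.
M_8 ≈ -758.591797.
Error ≈ -759.458333 − (-758.591797) ≈ -0.8665.

-0.8665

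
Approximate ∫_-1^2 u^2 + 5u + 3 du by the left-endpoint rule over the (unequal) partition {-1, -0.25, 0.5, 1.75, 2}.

11.5

Subinterval widths: 0.75, 0.75, 1.25, 0.25.
Left endpoints: -1, -0.25, 0.5, 1.75.
f(-1) = -1, f(-0.25) = 1.8125, f(0.5) = 5.75, f(1.75) = 14.8125.
Sum = Σ Δu_i · f(u_i).
Sum = 11.5.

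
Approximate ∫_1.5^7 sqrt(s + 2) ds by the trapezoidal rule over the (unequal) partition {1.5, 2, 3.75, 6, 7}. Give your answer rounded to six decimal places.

13.609733

Subinterval widths: 0.5, 1.75, 2.25, 1.
f(1.5) ≈ 1.870829, f(2) ≈ 2.000000, f(3.75) ≈ 2.397916, f(6) ≈ 2.828427, f(7) ≈ 3.000000.
On each subinterval the trapezoid contributes (Δs_i/2)·[f(s_{i-1}) + f(s_i)].
Sum ≈ 13.609733.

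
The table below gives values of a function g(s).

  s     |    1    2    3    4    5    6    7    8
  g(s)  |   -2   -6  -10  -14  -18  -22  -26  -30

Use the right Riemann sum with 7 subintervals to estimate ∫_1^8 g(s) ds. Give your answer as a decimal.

-126

Δs = 1.
Sum = 1·[(-6) + (-10) + (-14) + (-18) + (-22) + (-26) + (-30)] = -126.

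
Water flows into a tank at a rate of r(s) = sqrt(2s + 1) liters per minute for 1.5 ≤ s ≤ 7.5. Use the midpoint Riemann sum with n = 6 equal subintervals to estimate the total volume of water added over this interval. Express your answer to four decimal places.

Δs = (7.5 − 1.5)/6 = 1.
Midpoints: 2, 3, 4, 5, 6, 7.
r(2) ≈ 2.2361, r(3) ≈ 2.6458, r(4) ≈ 3.0000, r(5) ≈ 3.3166, r(6) ≈ 3.6056, r(7) ≈ 3.8730.
Sum = Δs · [r(2) + r(3) + r(4) + ...].
Sum ≈ 18.6770.

18.6770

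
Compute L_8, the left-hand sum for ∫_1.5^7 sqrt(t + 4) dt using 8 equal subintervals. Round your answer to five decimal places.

Δt = (7 − 1.5)/8 = 0.6875.
Left endpoints: 1.5, 2.1875, 2.875, 3.5625, 4.25, 4.9375, 5.625, 6.3125.
f(1.5) ≈ 2.34521, f(2.1875) ≈ 2.48747, f(2.875) ≈ 2.62202, f(3.5625) ≈ 2.75000, f(4.25) ≈ 2.87228, f(4.9375) ≈ 2.98957, f(5.625) ≈ 3.10242, f(6.3125) ≈ 3.21131.
Sum = Δt · [f(1.5) + f(2.1875) + f(2.875) + ...].
Sum ≈ 15.38644.

15.38644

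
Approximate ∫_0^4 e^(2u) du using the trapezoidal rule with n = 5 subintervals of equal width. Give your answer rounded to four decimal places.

Δu = (4 − 0)/5 = 0.8.
f(0) ≈ 1.0000, f(0.8) ≈ 4.9530, f(1.6) ≈ 24.5325, f(2.4) ≈ 121.5104, f(3.2) ≈ 601.8450, f(4) ≈ 2980.9580.
T_5 = (Δu/2)·[f(u_0) + 2f(u_1) + ... + 2f(u_{4}) + f(u_5)].
Sum ≈ 1795.0560.

1795.0560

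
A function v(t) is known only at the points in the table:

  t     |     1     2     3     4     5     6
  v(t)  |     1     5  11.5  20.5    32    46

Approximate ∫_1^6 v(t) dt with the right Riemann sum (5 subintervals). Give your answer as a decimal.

115

Δt = 1.
Sum = 1·[5 + 11.5 + 20.5 + 32 + 46] = 115.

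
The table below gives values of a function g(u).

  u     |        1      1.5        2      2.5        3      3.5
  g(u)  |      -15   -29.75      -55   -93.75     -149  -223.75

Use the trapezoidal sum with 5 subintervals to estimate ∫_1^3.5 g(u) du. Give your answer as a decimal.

-223.4375

Δu = 0.5.
T_5 = (0.5/2)·[(-15) + 2·(-29.75) + 2·(-55) + 2·(-93.75) + 2·(-149) + (-223.75)] = -223.4375.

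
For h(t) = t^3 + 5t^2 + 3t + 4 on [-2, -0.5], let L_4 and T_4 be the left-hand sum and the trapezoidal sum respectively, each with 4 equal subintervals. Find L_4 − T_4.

L_4 ≈ 10.754883.
T_4 ≈ 9.559570.
L_4 − T_4 = 1.1953125.

1.1953125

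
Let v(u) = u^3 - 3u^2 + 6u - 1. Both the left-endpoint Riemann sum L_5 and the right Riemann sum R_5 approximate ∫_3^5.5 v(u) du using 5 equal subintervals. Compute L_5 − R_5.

L_5 = 108.75.
R_5 = 154.0625.
L_5 − R_5 = -45.3125.

-45.3125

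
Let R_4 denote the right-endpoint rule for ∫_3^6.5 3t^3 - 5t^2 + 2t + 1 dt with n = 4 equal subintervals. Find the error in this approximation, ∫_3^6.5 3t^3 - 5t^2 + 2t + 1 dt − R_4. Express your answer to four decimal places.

Exact integral: ∫_3^6.5 f(t) dt ≈ 902.088542.
R_4 ≈ 1174.284180.
Error ≈ 902.088542 − 1174.284180 ≈ -272.1956.

-272.1956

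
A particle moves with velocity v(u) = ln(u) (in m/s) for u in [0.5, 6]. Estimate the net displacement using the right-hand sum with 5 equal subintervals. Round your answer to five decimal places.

Δu = (6 − 0.5)/5 = 1.1.
Right endpoints: 1.6, 2.7, 3.8, 4.9, 6.
v(1.6) ≈ 0.47000, v(2.7) ≈ 0.99325, v(3.8) ≈ 1.33500, v(4.9) ≈ 1.58924, v(6) ≈ 1.79176.
Sum = Δu · [v(1.6) + v(2.7) + v(3.8) + v(4.9) + v(6)].
Sum ≈ 6.79718.

6.79718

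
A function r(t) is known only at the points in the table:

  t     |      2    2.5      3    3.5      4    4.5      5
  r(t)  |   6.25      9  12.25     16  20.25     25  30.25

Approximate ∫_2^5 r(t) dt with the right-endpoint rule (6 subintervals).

Δt = 0.5.
Sum = 0.5·[9 + 12.25 + 16 + 20.25 + 25 + 30.25] = 56.375.

56.375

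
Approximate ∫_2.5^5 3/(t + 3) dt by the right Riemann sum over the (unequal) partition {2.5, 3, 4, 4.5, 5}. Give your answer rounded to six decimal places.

Subinterval widths: 0.5, 1, 0.5, 0.5.
Right endpoints: 3, 4, 4.5, 5.
f(3) = 0.5, f(4) = 3/7, f(4.5) = 0.4, f(5) = 0.375.
Sum = Σ Δt_i · f(t_i).
Sum ≈ 1.066071.

1.066071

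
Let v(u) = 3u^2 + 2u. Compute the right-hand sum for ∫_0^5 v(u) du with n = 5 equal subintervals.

195

Δu = (5 − 0)/5 = 1.
Right endpoints: 1, 2, 3, 4, 5.
v(1) = 5, v(2) = 16, v(3) = 33, v(4) = 56, v(5) = 85.
Sum = Δu · [v(1) + v(2) + v(3) + v(4) + v(5)].
Sum = 195.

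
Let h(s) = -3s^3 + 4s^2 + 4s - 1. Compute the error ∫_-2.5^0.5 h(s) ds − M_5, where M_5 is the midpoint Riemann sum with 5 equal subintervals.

1.17

Exact integral: ∫_-2.5^0.5 h(s) ds = 35.25.
M_5 = 34.08.
Error = 35.25 − 34.08 = 1.17.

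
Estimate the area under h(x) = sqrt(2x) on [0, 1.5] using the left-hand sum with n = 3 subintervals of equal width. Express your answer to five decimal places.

Δx = (1.5 − 0)/3 = 0.5.
Left endpoints: 0, 0.5, 1.
h(0) ≈ 0.00000, h(0.5) ≈ 1.00000, h(1) ≈ 1.41421.
Sum = Δx · [h(0) + h(0.5) + h(1)].
Sum ≈ 1.20711.

1.20711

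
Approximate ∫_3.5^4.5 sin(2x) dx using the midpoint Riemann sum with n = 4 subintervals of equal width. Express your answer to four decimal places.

Δx = (4.5 − 3.5)/4 = 0.25.
Midpoints: 3.625, 3.875, 4.125, 4.375.
f(3.625) ≈ 0.8231, f(3.875) ≈ 0.9946, f(4.125) ≈ 0.9226, f(4.375) ≈ 0.6247.
Sum = Δx · [f(3.625) + f(3.875) + f(4.125) + f(4.375)].
Sum ≈ 0.8413.

0.8413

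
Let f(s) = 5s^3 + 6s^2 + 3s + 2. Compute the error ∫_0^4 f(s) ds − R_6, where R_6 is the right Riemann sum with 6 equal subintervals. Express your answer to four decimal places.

-153.3333

Exact integral: ∫_0^4 f(s) ds = 480.
R_6 ≈ 633.333333.
Error ≈ 480 − 633.333333 ≈ -153.3333.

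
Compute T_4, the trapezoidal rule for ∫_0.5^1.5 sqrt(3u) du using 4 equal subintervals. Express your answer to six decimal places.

1.710394

Δu = (1.5 − 0.5)/4 = 0.25.
f(0.5) ≈ 1.224745, f(0.75) ≈ 1.500000, f(1) ≈ 1.732051, f(1.25) ≈ 1.936492, f(1.5) ≈ 2.121320.
T_4 = (Δu/2)·[f(u_0) + 2f(u_1) + 2f(u_2) + 2f(u_3) + f(u_4)].
Sum ≈ 1.710394.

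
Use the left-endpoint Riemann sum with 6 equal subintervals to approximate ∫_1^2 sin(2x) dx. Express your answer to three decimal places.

Δx = (2 − 1)/6 = 1/6.
Left endpoints: 1, 7/6, 4/3, 1.5, 5/3, 11/6.
f(1) ≈ 0.909, f(7/6) ≈ 0.723, f(4/3) ≈ 0.457, f(1.5) ≈ 0.141, f(5/3) ≈ -0.191, f(11/6) ≈ -0.501.
Sum = Δx · [f(1) + f(7/6) + f(4/3) + ...].
Sum ≈ 0.256.

0.256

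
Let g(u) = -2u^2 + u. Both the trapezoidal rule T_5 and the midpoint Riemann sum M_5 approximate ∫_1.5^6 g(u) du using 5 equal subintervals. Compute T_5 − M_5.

-1.8225

T_5 = -126.09.
M_5 = -124.2675.
T_5 − M_5 = -1.8225.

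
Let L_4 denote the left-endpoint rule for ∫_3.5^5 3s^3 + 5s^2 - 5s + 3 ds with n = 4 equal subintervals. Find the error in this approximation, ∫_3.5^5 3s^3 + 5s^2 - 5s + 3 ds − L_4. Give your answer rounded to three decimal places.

Exact integral: ∫_3.5^5 f(s) ds = 465.703125.
L_4 ≈ 410.48145.
Error ≈ 465.703125 − 410.48145 ≈ 55.222.

55.222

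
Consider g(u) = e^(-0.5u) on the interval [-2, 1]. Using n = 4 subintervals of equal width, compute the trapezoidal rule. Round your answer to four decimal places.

4.2729

Δu = (1 − (-2))/4 = 0.75.
g(-2) ≈ 2.7183, g(-1.25) ≈ 1.8682, g(-0.5) ≈ 1.2840, g(0.25) ≈ 0.8825, g(1) ≈ 0.6065.
T_4 = (Δu/2)·[g(u_0) + 2g(u_1) + 2g(u_2) + 2g(u_3) + g(u_4)].
Sum ≈ 4.2729.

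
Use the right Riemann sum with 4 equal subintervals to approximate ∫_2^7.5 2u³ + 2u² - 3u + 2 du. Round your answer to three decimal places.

Δu = (7.5 − 2)/4 = 1.375.
Right endpoints: 3.375, 4.75, 6.125, 7.5.
f(3.375) = 91.54296875, f(4.75) = 247.21875, f(6.125) = 518.22265625, f(7.5) = 935.75.
Sum = Δu · [f(3.375) + f(4.75) + f(6.125) + f(7.5)].
Sum ≈ 2465.010.

2465.010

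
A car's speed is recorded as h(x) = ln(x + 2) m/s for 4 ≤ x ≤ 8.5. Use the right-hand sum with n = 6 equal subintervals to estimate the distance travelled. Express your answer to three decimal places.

Δx = (8.5 − 4)/6 = 0.75.
Right endpoints: 4.75, 5.5, 6.25, 7, 7.75, 8.5.
h(4.75) ≈ 1.910, h(5.5) ≈ 2.015, h(6.25) ≈ 2.110, h(7) ≈ 2.197, h(7.75) ≈ 2.277, h(8.5) ≈ 2.351.
Sum = Δx · [h(4.75) + h(5.5) + h(6.25) + ...].
Sum ≈ 9.645.

9.645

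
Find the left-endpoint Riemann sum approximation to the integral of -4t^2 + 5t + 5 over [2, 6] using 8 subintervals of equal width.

Δt = (6 − 2)/8 = 0.5.
Left endpoints: 2, 2.5, 3, 3.5, 4, 4.5, 5, 5.5.
f(2) = -1, f(2.5) = -7.5, f(3) = -16, f(3.5) = -26.5, f(4) = -39, f(4.5) = -53.5, f(5) = -70, f(5.5) = -88.5.
Sum = Δt · [f(2) + f(2.5) + f(3) + ...].
Sum = -151.

-151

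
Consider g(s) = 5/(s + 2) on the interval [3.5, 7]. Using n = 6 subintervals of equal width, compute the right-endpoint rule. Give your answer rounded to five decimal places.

2.36220

Δs = (7 − 3.5)/6 = 7/12.
Right endpoints: 49/12, 14/3, 5.25, 35/6, 77/12, 7.
g(49/12) = 60/73, g(14/3) = 0.75, g(5.25) = 20/29, g(35/6) = 30/47, g(77/12) = 60/101, g(7) = 5/9.
Sum = Δs · [g(49/12) + g(14/3) + g(5.25) + ...].
Sum ≈ 2.36220.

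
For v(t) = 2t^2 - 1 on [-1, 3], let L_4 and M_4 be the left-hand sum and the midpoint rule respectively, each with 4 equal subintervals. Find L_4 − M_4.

-6

L_4 = 8.
M_4 = 14.
L_4 − M_4 = -6.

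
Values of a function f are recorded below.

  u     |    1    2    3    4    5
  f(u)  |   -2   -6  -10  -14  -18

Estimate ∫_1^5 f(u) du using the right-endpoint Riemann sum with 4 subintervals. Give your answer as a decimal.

-48

Δu = 1.
Sum = 1·[(-6) + (-10) + (-14) + (-18)] = -48.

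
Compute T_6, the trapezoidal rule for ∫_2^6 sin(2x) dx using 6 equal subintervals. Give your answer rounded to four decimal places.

-0.6344

Δx = (6 − 2)/6 = 2/3.
f(2) ≈ -0.7568, f(8/3) ≈ -0.8133, f(10/3) ≈ 0.3742, f(4) ≈ 0.9894, f(14/3) ≈ 0.0913, f(16/3) ≈ -0.9464, f(6) ≈ -0.5366.
T_6 = (Δx/2)·[f(x_0) + 2f(x_1) + ... + 2f(x_{5}) + f(x_6)].
Sum ≈ -0.6344.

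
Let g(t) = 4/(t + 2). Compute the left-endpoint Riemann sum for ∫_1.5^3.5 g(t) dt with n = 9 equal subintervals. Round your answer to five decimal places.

Δt = (3.5 − 1.5)/9 = 2/9.
Left endpoints: 1.5, 31/18, 35/18, 13/6, 43/18, 47/18, 17/6, 55/18, 59/18.
g(1.5) = 8/7, g(31/18) = 72/67, g(35/18) = 72/71, g(13/6) = 0.96, g(43/18) = 72/79, g(47/18) = 72/83, g(17/6) = 24/29, g(55/18) = 72/91, g(59/18) = 72/95.
Sum = Δt · [g(1.5) + g(31/18) + g(35/18) + ...].
Sum ≈ 1.85492.

1.85492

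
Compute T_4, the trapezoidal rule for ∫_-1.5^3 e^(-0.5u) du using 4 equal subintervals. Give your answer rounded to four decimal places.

Δu = (3 − (-1.5))/4 = 1.125.
f(-1.5) ≈ 2.1170, f(-0.375) ≈ 1.2062, f(0.75) ≈ 0.6873, f(1.875) ≈ 0.3916, f(3) ≈ 0.2231.
T_4 = (Δu/2)·[f(u_0) + 2f(u_1) + 2f(u_2) + 2f(u_3) + f(u_4)].
Sum ≈ 3.8871.

3.8871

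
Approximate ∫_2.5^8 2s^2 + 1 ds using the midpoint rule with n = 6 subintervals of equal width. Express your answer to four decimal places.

Δs = (8 − 2.5)/6 = 11/12.
Midpoints: 71/24, 3.875, 115/24, 137/24, 6.625, 181/24.
f(71/24) = 5329/288, f(3.875) = 31.03125, f(115/24) = 13513/288, f(137/24) = 19057/288, f(6.625) = 88.78125, f(181/24) = 33049/288.
Sum = Δs · [f(71/24) + f(3.875) + f(115/24) + ...].
Sum ≈ 335.6464.

335.6464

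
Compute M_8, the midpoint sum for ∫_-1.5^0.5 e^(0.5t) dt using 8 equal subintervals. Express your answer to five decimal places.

1.62226

Δt = (0.5 − (-1.5))/8 = 0.25.
Midpoints: -1.375, -1.125, -0.875, -0.625, -0.375, -0.125, 0.125, 0.375.
f(-1.375) ≈ 0.50283, f(-1.125) ≈ 0.56978, f(-0.875) ≈ 0.64565, f(-0.625) ≈ 0.73162, f(-0.375) ≈ 0.82903, f(-0.125) ≈ 0.93941, f(0.125) ≈ 1.06449, f(0.375) ≈ 1.20623.
Sum = Δt · [f(-1.375) + f(-1.125) + f(-0.875) + ...].
Sum ≈ 1.62226.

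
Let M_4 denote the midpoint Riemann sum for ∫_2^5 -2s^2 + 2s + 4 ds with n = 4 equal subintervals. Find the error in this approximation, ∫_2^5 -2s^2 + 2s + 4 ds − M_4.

Exact integral: ∫_2^5 f(s) ds = -45.
M_4 = -44.71875.
Error = -45 − (-44.71875) = -0.28125.

-0.28125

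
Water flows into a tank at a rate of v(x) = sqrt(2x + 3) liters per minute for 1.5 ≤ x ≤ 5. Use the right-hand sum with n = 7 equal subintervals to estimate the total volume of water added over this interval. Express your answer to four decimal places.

Δx = (5 − 1.5)/7 = 0.5.
Right endpoints: 2, 2.5, 3, 3.5, 4, 4.5, 5.
v(2) ≈ 2.6458, v(2.5) ≈ 2.8284, v(3) ≈ 3.0000, v(3.5) ≈ 3.1623, v(4) ≈ 3.3166, v(4.5) ≈ 3.4641, v(5) ≈ 3.6056.
Sum = Δx · [v(2) + v(2.5) + v(3) + ...].
Sum ≈ 11.0114.

11.0114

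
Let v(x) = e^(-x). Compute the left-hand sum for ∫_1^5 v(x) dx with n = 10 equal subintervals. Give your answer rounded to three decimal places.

0.438

Δx = (5 − 1)/10 = 0.4.
Left endpoints: 1, 1.4, 1.8, 2.2, 2.6, 3, 3.4, 3.8, 4.2, 4.6.
v(1) ≈ 0.368, v(1.4) ≈ 0.247, v(1.8) ≈ 0.165, v(2.2) ≈ 0.111, v(2.6) ≈ 0.074, v(3) ≈ 0.050, v(3.4) ≈ 0.033, v(3.8) ≈ 0.022, v(4.2) ≈ 0.015, v(4.6) ≈ 0.010.
Sum = Δx · [v(1) + v(1.4) + v(1.8) + ...].
Sum ≈ 0.438.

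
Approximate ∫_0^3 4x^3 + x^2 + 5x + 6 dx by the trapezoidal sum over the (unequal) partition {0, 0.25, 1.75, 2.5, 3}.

140.390625

Subinterval widths: 0.25, 1.5, 0.75, 0.5.
f(0) = 6, f(0.25) = 7.375, f(1.75) = 39.25, f(2.5) = 87.25, f(3) = 138.
On each subinterval the trapezoid contributes (Δx_i/2)·[f(x_{i-1}) + f(x_i)].
Sum = 140.390625.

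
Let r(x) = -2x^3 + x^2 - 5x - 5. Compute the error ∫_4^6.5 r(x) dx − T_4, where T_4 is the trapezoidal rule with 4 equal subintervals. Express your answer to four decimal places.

Exact integral: ∫_4^6.5 r(x) dx ≈ -772.447917.
T_4 ≈ -777.412109.
Error ≈ -772.447917 − (-777.412109) ≈ 4.9642.

4.9642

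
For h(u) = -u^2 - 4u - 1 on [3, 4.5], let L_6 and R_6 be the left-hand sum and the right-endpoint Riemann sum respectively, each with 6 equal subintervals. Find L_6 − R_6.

L_6 = -43.234375.
R_6 = -47.546875.
L_6 − R_6 = 4.3125.

4.3125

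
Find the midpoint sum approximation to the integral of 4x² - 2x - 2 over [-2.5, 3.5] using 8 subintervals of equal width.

Δx = (3.5 − (-2.5))/8 = 0.75.
Midpoints: -2.125, -1.375, -0.625, 0.125, 0.875, 1.625, 2.375, 3.125.
f(-2.125) = 20.3125, f(-1.375) = 8.3125, f(-0.625) = 0.8125, f(0.125) = -2.1875, f(0.875) = -0.6875, f(1.625) = 5.3125, f(2.375) = 15.8125, f(3.125) = 30.8125.
Sum = Δx · [f(-2.125) + f(-1.375) + f(-0.625) + ...].
Sum = 58.875.

58.875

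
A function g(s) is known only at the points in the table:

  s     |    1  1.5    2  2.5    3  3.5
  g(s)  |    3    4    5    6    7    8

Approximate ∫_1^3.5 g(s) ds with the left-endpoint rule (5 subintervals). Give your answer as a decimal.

Δs = 0.5.
Sum = 0.5·[3 + 4 + 5 + 6 + 7] = 12.5.

12.5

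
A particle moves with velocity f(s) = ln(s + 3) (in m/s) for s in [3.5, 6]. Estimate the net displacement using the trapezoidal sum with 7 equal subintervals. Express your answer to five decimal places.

5.10785

Δs = (6 − 3.5)/7 = 5/14.
f(3.5) ≈ 1.87180, f(27/7) ≈ 1.92529, f(59/14) ≈ 1.97606, f(32/7) ≈ 2.02438, f(69/14) ≈ 2.07047, f(37/7) ≈ 2.11453, f(79/14) ≈ 2.15673, f(6) ≈ 2.19722.
T_7 = (Δs/2)·[f(s_0) + 2f(s_1) + ... + 2f(s_{6}) + f(s_7)].
Sum ≈ 5.10785.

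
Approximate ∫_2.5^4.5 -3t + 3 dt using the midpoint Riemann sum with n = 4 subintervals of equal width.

Δt = (4.5 − 2.5)/4 = 0.5.
Midpoints: 2.75, 3.25, 3.75, 4.25.
f(2.75) = -5.25, f(3.25) = -6.75, f(3.75) = -8.25, f(4.25) = -9.75.
Sum = Δt · [f(2.75) + f(3.25) + f(3.75) + f(4.25)].
Sum = -15.

-15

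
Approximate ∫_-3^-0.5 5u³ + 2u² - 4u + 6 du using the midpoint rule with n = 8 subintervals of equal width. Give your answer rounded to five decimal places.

Δu = (-0.5 − (-3))/8 = 0.3125.
Midpoints: -2.84375, -2.53125, -2.21875, -1.90625, -1.59375, -1.28125, -0.96875, -0.65625.
f(-2.84375) = -2668527/32768, f(-2.53125) = -1708917/32768, f(-2.21875) = -979507/32768, f(-1.90625) = -450297/32768, f(-1.59375) = -91287/32768, f(-1.28125) = 127523/32768, f(-0.96875) = 236133/32768, f(-0.65625) = 264543/32768.
Sum = Δu · [f(-2.84375) + f(-2.53125) + f(-2.21875) + ...].
Sum ≈ -50.26184.

-50.26184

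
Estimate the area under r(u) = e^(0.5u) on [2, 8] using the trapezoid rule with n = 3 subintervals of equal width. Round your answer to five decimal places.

Δu = (8 − 2)/3 = 2.
r(2) ≈ 2.71828, r(4) ≈ 7.38906, r(6) ≈ 20.08554, r(8) ≈ 54.59815.
T_3 = (Δu/2)·[r(u_0) + 2r(u_1) + 2r(u_2) + r(u_3)].
Sum ≈ 112.26562.

112.26562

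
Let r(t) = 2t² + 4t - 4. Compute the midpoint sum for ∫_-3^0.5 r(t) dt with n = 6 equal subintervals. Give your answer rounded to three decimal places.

-13.615

Δt = (0.5 − (-3))/6 = 7/12.
Midpoints: -65/24, -2.125, -37/24, -23/24, -0.375, 5/24.
r(-65/24) = -47/288, r(-2.125) = -3.46875, r(-37/24) = -1559/288, r(-23/24) = -1727/288, r(-0.375) = -5.21875, r(5/24) = -887/288.
Sum = Δt · [r(-65/24) + r(-2.125) + r(-37/24) + ...].
Sum ≈ -13.615.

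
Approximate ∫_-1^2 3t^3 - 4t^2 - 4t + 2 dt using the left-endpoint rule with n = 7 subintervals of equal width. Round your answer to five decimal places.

-1.34694

Δt = (2 − (-1))/7 = 3/7.
Left endpoints: -1, -4/7, -1/7, 2/7, 5/7, 8/7, 11/7.
f(-1) = -1, f(-4/7) = 830/343, f(-1/7) = 851/343, f(2/7) = 206/343, f(5/7) = -619/343, f(8/7) = -1138/343, f(11/7) = -865/343.
Sum = Δt · [f(-1) + f(-4/7) + f(-1/7) + ...].
Sum ≈ -1.34694.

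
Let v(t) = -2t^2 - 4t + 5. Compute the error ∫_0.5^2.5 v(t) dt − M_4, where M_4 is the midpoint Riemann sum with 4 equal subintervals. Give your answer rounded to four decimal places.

-0.0833

Exact integral: ∫_0.5^2.5 v(t) dt ≈ -12.333333.
M_4 = -12.25.
Error ≈ -12.333333 − (-12.25) ≈ -0.0833.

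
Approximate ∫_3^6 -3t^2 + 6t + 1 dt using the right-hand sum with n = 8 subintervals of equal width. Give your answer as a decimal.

-117.0234375

Δt = (6 − 3)/8 = 0.375.
Right endpoints: 3.375, 3.75, 4.125, 4.5, 4.875, 5.25, 5.625, 6.
f(3.375) = -12.921875, f(3.75) = -18.6875, f(4.125) = -25.296875, f(4.5) = -32.75, f(4.875) = -41.046875, f(5.25) = -50.1875, f(5.625) = -60.171875, f(6) = -71.
Sum = Δt · [f(3.375) + f(3.75) + f(4.125) + ...].
Sum = -117.0234375.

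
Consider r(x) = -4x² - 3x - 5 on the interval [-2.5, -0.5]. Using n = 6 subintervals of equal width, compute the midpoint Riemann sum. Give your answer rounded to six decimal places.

Δx = (-0.5 − (-2.5))/6 = 1/3.
Midpoints: -7/3, -2, -5/3, -4/3, -1, -2/3.
r(-7/3) = -178/9, r(-2) = -15, r(-5/3) = -100/9, r(-4/3) = -73/9, r(-1) = -6, r(-2/3) = -43/9.
Sum = Δx · [r(-7/3) + r(-2) + r(-5/3) + ...].
Sum ≈ -21.592593.

-21.592593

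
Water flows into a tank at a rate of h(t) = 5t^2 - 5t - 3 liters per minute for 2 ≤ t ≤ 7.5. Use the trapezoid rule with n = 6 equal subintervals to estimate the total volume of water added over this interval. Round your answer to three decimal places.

Δt = (7.5 − 2)/6 = 11/12.
h(2) = 7, h(35/12) = 3593/144, h(23/6) = 1847/36, h(4.75) = 86.0625, h(17/3) = 1163/9, h(79/12) = 26033/144, h(7.5) = 240.75.
T_6 = (Δt/2)·[h(t_0) + 2h(t_1) + ... + 2h(t_{5}) + h(t_6)].
Sum ≈ 546.518.

546.518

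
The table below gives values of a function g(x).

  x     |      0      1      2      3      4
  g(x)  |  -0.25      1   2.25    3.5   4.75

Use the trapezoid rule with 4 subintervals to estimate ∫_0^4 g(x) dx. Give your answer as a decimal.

Δx = 1.
T_4 = (1/2)·[(-0.25) + 2·1 + 2·2.25 + 2·3.5 + 4.75] = 9.

9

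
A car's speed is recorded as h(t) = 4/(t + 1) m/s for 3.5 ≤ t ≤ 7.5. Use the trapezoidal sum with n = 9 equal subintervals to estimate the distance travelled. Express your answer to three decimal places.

Δt = (7.5 − 3.5)/9 = 4/9.
h(3.5) = 8/9, h(71/18) = 72/89, h(79/18) = 72/97, h(29/6) = 24/35, h(95/18) = 72/113, h(103/18) = 72/121, h(37/6) = 24/43, h(119/18) = 72/137, h(127/18) = 72/145, h(7.5) = 8/17.
T_9 = (Δt/2)·[h(t_0) + 2h(t_1) + ... + 2h(t_{8}) + h(t_9)].
Sum ≈ 2.546.

2.546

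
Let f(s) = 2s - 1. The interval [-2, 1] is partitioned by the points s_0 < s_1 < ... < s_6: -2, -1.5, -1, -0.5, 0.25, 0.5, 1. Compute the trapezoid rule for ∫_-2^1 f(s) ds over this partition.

-6

Subinterval widths: 0.5, 0.5, 0.5, 0.75, 0.25, 0.5.
f(-2) = -5, f(-1.5) = -4, f(-1) = -3, f(-0.5) = -2, f(0.25) = -0.5, f(0.5) = 0, f(1) = 1.
On each subinterval the trapezoid contributes (Δs_i/2)·[f(s_{i-1}) + f(s_i)].
Sum = -6.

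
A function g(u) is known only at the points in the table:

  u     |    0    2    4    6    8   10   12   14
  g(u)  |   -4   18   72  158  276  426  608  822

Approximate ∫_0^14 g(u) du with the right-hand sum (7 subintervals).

Δu = 2.
Sum = 2·[18 + 72 + 158 + 276 + 426 + 608 + 822] = 4760.

4760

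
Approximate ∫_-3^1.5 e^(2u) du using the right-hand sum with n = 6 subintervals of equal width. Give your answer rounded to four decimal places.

19.3884

Δu = (1.5 − (-3))/6 = 0.75.
Right endpoints: -2.25, -1.5, -0.75, 0, 0.75, 1.5.
f(-2.25) ≈ 0.0111, f(-1.5) ≈ 0.0498, f(-0.75) ≈ 0.2231, f(0) ≈ 1.0000, f(0.75) ≈ 4.4817, f(1.5) ≈ 20.0855.
Sum = Δu · [f(-2.25) + f(-1.5) + f(-0.75) + ...].
Sum ≈ 19.3884.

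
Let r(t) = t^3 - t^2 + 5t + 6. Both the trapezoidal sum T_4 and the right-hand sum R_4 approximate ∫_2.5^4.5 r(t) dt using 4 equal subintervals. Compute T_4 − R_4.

-17.875

T_4 = 115.375.
R_4 = 133.25.
T_4 − R_4 = -17.875.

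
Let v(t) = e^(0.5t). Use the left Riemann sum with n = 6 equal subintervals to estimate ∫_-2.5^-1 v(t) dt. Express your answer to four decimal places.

Δt = (-1 − (-2.5))/6 = 0.25.
Left endpoints: -2.5, -2.25, -2, -1.75, -1.5, -1.25.
v(-2.5) ≈ 0.2865, v(-2.25) ≈ 0.3247, v(-2) ≈ 0.3679, v(-1.75) ≈ 0.4169, v(-1.5) ≈ 0.4724, v(-1.25) ≈ 0.5353.
Sum = Δt · [v(-2.5) + v(-2.25) + v(-2) + ...].
Sum ≈ 0.6009.

0.6009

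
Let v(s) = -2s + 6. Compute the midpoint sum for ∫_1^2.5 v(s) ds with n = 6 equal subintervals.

3.75

Δs = (2.5 − 1)/6 = 0.25.
Midpoints: 1.125, 1.375, 1.625, 1.875, 2.125, 2.375.
v(1.125) = 3.75, v(1.375) = 3.25, v(1.625) = 2.75, v(1.875) = 2.25, v(2.125) = 1.75, v(2.375) = 1.25.
Sum = Δs · [v(1.125) + v(1.375) + v(1.625) + ...].
Sum = 3.75.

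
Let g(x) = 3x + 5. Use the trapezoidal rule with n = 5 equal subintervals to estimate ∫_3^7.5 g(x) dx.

93.375

Δx = (7.5 − 3)/5 = 0.9.
g(3) = 14, g(3.9) = 16.7, g(4.8) = 19.4, g(5.7) = 22.1, g(6.6) = 24.8, g(7.5) = 27.5.
T_5 = (Δx/2)·[g(x_0) + 2g(x_1) + ... + 2g(x_{4}) + g(x_5)].
Sum = 93.375.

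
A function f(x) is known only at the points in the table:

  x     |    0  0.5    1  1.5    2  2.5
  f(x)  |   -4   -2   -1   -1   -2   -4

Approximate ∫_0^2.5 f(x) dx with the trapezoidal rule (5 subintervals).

-5

Δx = 0.5.
T_5 = (0.5/2)·[(-4) + 2·(-2) + 2·(-1) + 2·(-1) + 2·(-2) + (-4)] = -5.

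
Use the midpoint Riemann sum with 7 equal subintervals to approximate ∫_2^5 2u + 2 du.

27

Δu = (5 − 2)/7 = 3/7.
Midpoints: 31/14, 37/14, 43/14, 3.5, 55/14, 61/14, 67/14.
f(31/14) = 45/7, f(37/14) = 51/7, f(43/14) = 57/7, f(3.5) = 9, f(55/14) = 69/7, f(61/14) = 75/7, f(67/14) = 81/7.
Sum = Δu · [f(31/14) + f(37/14) + f(43/14) + ...].
Sum = 27.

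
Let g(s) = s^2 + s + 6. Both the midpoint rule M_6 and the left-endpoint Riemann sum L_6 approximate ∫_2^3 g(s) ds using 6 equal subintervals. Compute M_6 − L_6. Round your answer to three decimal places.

0.493

M_6 ≈ 14.83102.
L_6 ≈ 14.33796.
M_6 − L_6 ≈ 0.493.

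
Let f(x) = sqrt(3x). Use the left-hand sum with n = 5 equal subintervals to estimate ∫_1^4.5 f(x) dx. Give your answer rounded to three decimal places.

Δx = (4.5 − 1)/5 = 0.7.
Left endpoints: 1, 1.7, 2.4, 3.1, 3.8.
f(1) ≈ 1.732, f(1.7) ≈ 2.258, f(2.4) ≈ 2.683, f(3.1) ≈ 3.050, f(3.8) ≈ 3.376.
Sum = Δx · [f(1) + f(1.7) + f(2.4) + f(3.1) + f(3.8)].
Sum ≈ 9.170.

9.170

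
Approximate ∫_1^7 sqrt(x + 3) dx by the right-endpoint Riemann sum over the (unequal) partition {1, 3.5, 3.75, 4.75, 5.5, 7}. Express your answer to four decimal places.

16.7372

Subinterval widths: 2.5, 0.25, 1, 0.75, 1.5.
Right endpoints: 3.5, 3.75, 4.75, 5.5, 7.
f(3.5) ≈ 2.5495, f(3.75) ≈ 2.5981, f(4.75) ≈ 2.7839, f(5.5) ≈ 2.9155, f(7) ≈ 3.1623.
Sum = Σ Δx_i · f(x_i).
Sum ≈ 16.7372.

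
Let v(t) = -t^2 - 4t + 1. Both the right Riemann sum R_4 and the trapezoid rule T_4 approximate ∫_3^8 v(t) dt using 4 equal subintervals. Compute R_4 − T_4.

R_4 = -314.84375.
T_4 = -267.96875.
R_4 − T_4 = -46.875.

-46.875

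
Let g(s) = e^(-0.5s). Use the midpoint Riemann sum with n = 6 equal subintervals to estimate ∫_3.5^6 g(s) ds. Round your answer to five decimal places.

0.24753

Δs = (6 − 3.5)/6 = 5/12.
Midpoints: 89/24, 4.125, 109/24, 119/24, 5.375, 139/24.
g(89/24) ≈ 0.15658, g(4.125) ≈ 0.12714, g(109/24) ≈ 0.10323, g(119/24) ≈ 0.08381, g(5.375) ≈ 0.06805, g(139/24) ≈ 0.05525.
Sum = Δs · [g(89/24) + g(4.125) + g(109/24) + ...].
Sum ≈ 0.24753.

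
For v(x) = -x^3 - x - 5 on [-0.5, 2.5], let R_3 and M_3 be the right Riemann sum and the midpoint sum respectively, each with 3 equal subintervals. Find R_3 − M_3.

-11.625

R_3 = -38.625.
M_3 = -27.
R_3 − M_3 = -11.625.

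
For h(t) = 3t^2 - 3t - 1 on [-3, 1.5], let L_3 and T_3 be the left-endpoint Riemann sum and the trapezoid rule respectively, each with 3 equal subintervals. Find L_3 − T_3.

L_3 = 66.375.
T_3 = 41.0625.
L_3 − T_3 = 25.3125.

25.3125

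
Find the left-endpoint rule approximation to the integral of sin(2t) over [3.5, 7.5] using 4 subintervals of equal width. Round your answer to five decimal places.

0.48928

Δt = (7.5 − 3.5)/4 = 1.
Left endpoints: 3.5, 4.5, 5.5, 6.5.
f(3.5) ≈ 0.65699, f(4.5) ≈ 0.41212, f(5.5) ≈ -0.99999, f(6.5) ≈ 0.42017.
Sum = Δt · [f(3.5) + f(4.5) + f(5.5) + f(6.5)].
Sum ≈ 0.48928.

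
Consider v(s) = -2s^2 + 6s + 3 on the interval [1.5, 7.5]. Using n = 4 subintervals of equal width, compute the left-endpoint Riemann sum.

-49.5

Δs = (7.5 − 1.5)/4 = 1.5.
Left endpoints: 1.5, 3, 4.5, 6.
v(1.5) = 7.5, v(3) = 3, v(4.5) = -10.5, v(6) = -33.
Sum = Δs · [v(1.5) + v(3) + v(4.5) + v(6)].
Sum = -49.5.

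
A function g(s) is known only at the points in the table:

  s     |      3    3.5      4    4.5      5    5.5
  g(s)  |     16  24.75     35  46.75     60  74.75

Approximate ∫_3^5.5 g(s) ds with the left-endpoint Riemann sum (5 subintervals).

91.25

Δs = 0.5.
Sum = 0.5·[16 + 24.75 + 35 + 46.75 + 60] = 91.25.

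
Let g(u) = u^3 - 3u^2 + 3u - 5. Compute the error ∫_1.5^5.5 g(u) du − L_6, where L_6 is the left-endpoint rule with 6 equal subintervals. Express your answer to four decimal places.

28.1111

Exact integral: ∫_1.5^5.5 g(u) du = 86.5.
L_6 ≈ 58.388889.
Error ≈ 86.5 − 58.388889 ≈ 28.1111.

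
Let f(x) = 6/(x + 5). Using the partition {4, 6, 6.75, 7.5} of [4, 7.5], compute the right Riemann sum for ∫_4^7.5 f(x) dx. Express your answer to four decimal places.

Subinterval widths: 2, 0.75, 0.75.
Right endpoints: 6, 6.75, 7.5.
f(6) = 6/11, f(6.75) = 24/47, f(7.5) = 0.48.
Sum = Σ Δx_i · f(x_i).
Sum ≈ 1.8339.

1.8339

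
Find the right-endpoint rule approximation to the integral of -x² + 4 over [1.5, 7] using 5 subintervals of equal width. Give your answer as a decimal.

Δx = (7 − 1.5)/5 = 1.1.
Right endpoints: 2.6, 3.7, 4.8, 5.9, 7.
f(2.6) = -2.76, f(3.7) = -9.69, f(4.8) = -19.04, f(5.9) = -30.81, f(7) = -45.
Sum = Δx · [f(2.6) + f(3.7) + f(4.8) + f(5.9) + f(7)].
Sum = -118.03.

-118.03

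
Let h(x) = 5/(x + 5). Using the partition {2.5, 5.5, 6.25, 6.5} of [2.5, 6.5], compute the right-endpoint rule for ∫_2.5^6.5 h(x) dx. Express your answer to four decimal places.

1.8706

Subinterval widths: 3, 0.75, 0.25.
Right endpoints: 5.5, 6.25, 6.5.
h(5.5) = 10/21, h(6.25) = 4/9, h(6.5) = 10/23.
Sum = Σ Δx_i · h(x_i).
Sum ≈ 1.8706.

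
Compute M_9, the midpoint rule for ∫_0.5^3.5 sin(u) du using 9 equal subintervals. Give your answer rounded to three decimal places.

1.822

Δu = (3.5 − 0.5)/9 = 1/3.
Midpoints: 2/3, 1, 4/3, 5/3, 2, 7/3, 8/3, 3, 10/3.
f(2/3) ≈ 0.618, f(1) ≈ 0.841, f(4/3) ≈ 0.972, f(5/3) ≈ 0.995, f(2) ≈ 0.909, f(7/3) ≈ 0.723, f(8/3) ≈ 0.457, f(3) ≈ 0.141, f(10/3) ≈ -0.191.
Sum = Δu · [f(2/3) + f(1) + f(4/3) + ...].
Sum ≈ 1.822.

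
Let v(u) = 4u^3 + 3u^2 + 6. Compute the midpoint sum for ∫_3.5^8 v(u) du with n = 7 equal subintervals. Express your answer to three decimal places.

Δu = (8 − 3.5)/7 = 9/14.
Midpoints: 107/28, 125/28, 143/28, 5.75, 179/28, 197/28, 215/28.
v(107/28) = 93650/343, v(125/28) = 1157089/2744, v(143/28) = 846641/1372, v(5.75) = 865.625, v(179/28) = 805141/686, v(197/28) = 4246645/2744, v(215/28) = 2735507/1372.
Sum = Δu · [v(107/28) + v(125/28) + v(143/28) + ...].
Sum ≈ 4430.904.

4430.904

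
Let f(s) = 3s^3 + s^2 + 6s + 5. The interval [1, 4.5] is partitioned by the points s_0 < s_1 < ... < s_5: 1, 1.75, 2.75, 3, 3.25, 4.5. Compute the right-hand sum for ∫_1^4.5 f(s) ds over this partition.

587.2265625

Subinterval widths: 0.75, 1, 0.25, 0.25, 1.25.
Right endpoints: 1.75, 2.75, 3, 3.25, 4.5.
f(1.75) = 34.640625, f(2.75) = 91.453125, f(3) = 113, f(3.25) = 138.046875, f(4.5) = 325.625.
Sum = Σ Δs_i · f(s_i).
Sum = 587.2265625.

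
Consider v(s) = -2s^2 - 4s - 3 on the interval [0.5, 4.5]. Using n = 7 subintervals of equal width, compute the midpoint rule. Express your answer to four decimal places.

-112.4490

Δs = (4.5 − 0.5)/7 = 4/7.
Midpoints: 11/14, 19/14, 27/14, 2.5, 43/14, 51/14, 59/14.
v(11/14) = -723/98, v(19/14) = -1187/98, v(27/14) = -1779/98, v(2.5) = -25.5, v(43/14) = -3347/98, v(51/14) = -4323/98, v(59/14) = -5427/98.
Sum = Δs · [v(11/14) + v(19/14) + v(27/14) + ...].
Sum ≈ -112.4490.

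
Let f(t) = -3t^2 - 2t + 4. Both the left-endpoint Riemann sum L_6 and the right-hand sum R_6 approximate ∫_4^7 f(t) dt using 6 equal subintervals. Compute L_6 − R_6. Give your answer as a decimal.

52.5

L_6 = -274.125.
R_6 = -326.625.
L_6 − R_6 = 52.5.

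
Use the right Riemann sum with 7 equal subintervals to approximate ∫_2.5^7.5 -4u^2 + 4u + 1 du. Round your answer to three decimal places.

-502.653

Δu = (7.5 − 2.5)/7 = 5/7.
Right endpoints: 45/14, 55/14, 65/14, 75/14, 85/14, 95/14, 7.5.
f(45/14) = -1346/49, f(55/14) = -2206/49, f(65/14) = -3266/49, f(75/14) = -4526/49, f(85/14) = -5986/49, f(95/14) = -7646/49, f(7.5) = -194.
Sum = Δu · [f(45/14) + f(55/14) + f(65/14) + ...].
Sum ≈ -502.653.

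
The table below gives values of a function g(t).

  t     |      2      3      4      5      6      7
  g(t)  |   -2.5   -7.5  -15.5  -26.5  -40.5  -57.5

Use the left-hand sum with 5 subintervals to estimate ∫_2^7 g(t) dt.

Δt = 1.
Sum = 1·[(-2.5) + (-7.5) + (-15.5) + (-26.5) + (-40.5)] = -92.5.

-92.5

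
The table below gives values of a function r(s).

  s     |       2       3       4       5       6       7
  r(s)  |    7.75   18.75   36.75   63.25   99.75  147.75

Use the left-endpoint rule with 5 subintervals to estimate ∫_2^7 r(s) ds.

Δs = 1.
Sum = 1·[7.75 + 18.75 + 36.75 + 63.25 + 99.75] = 226.25.

226.25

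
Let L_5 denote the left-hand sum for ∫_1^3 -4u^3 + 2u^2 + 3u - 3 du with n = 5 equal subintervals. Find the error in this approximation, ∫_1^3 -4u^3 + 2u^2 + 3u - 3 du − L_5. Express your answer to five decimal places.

-15.22667

Exact integral: ∫_1^3 f(u) du ≈ -56.6666667.
L_5 = -41.44.
Error ≈ -56.6666667 − (-41.44) ≈ -15.22667.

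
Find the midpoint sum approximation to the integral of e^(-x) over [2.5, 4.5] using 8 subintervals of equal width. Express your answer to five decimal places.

0.07079

Δx = (4.5 − 2.5)/8 = 0.25.
Midpoints: 2.625, 2.875, 3.125, 3.375, 3.625, 3.875, 4.125, 4.375.
f(2.625) ≈ 0.07244, f(2.875) ≈ 0.05642, f(3.125) ≈ 0.04394, f(3.375) ≈ 0.03422, f(3.625) ≈ 0.02665, f(3.875) ≈ 0.02075, f(4.125) ≈ 0.01616, f(4.375) ≈ 0.01259.
Sum = Δx · [f(2.625) + f(2.875) + f(3.125) + ...].
Sum ≈ 0.07079.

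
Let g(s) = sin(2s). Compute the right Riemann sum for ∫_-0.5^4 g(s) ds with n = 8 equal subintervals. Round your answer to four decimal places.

0.8209

Δs = (4 − (-0.5))/8 = 0.5625.
Right endpoints: 0.0625, 0.625, 1.1875, 1.75, 2.3125, 2.875, 3.4375, 4.
g(0.0625) ≈ 0.1247, g(0.625) ≈ 0.9490, g(1.1875) ≈ 0.6937, g(1.75) ≈ -0.3508, g(2.3125) ≈ -0.9962, g(2.875) ≈ -0.5083, g(3.4375) ≈ 0.5579, g(4) ≈ 0.9894.
Sum = Δs · [g(0.0625) + g(0.625) + g(1.1875) + ...].
Sum ≈ 0.8209.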